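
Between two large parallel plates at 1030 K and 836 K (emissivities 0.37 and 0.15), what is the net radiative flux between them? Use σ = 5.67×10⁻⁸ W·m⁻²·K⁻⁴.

q ≈ 4320 W/m²

For two large parallel gray plates, q = σ(T₁⁴ − T₂⁴) / (1/ε₁ + 1/ε₂ − 1).
1/ε₁ + 1/ε₂ − 1 = 1/0.37 + 1/0.15 − 1 = 8.369.
T₁⁴ − T₂⁴ = 1.13×10^12 − 4.88×10^11 = 6.37×10^11 K⁴.
q = 5.67×10⁻⁸ × 6.37×10^11 / 8.369 = 4320 W/m².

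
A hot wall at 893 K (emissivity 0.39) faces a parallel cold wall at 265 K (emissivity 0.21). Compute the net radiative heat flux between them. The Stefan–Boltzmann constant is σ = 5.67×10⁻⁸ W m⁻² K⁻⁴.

q ≈ 5660 W/m²

For two large parallel gray plates, q = σ(T₁⁴ − T₂⁴) / (1/ε₁ + 1/ε₂ − 1).
1/ε₁ + 1/ε₂ − 1 = 1/0.39 + 1/0.21 − 1 = 6.326.
T₁⁴ − T₂⁴ = 6.36×10^11 − 4.93×10^9 = 6.31×10^11 K⁴.
q = 5.67×10⁻⁸ × 6.31×10^11 / 6.326 = 5660 W/m².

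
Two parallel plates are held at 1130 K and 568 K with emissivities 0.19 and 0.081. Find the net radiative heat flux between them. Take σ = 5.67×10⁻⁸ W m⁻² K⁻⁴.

q ≈ 5210 W/m²

For two large parallel gray plates, q = σ(T₁⁴ − T₂⁴) / (1/ε₁ + 1/ε₂ − 1).
1/ε₁ + 1/ε₂ − 1 = 1/0.19 + 1/0.081 − 1 = 16.61.
T₁⁴ − T₂⁴ = 1.63×10^12 − 1.04×10^11 = 1.53×10^12 K⁴.
q = 5.67×10⁻⁸ × 1.53×10^12 / 16.61 = 5210 W/m².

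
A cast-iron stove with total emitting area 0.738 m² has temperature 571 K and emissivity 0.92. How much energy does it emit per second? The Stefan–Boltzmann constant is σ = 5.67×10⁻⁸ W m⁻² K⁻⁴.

P ≈ 4090 W

P = εσAT⁴ = 0.92 × 5.67×10⁻⁸ × 0.738 × (571)⁴ = 0.92 × 5.67×10⁻⁸ × 0.738 × 1.06×10^11.
P = 4090 W.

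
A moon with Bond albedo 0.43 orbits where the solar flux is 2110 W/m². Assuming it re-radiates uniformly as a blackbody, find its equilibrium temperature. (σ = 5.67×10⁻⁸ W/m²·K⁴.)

Power absorbed = (1−a)S·πR²; power emitted = 4πR²σT⁴. Equating and cancelling πR²:
T = ((1−a)S / 4σ)^(1/4) = (1200 / (4 × 5.67×10⁻⁸))^(1/4) = (5.30×10^9)^(1/4).
T = 270 K.

T ≈ 270 K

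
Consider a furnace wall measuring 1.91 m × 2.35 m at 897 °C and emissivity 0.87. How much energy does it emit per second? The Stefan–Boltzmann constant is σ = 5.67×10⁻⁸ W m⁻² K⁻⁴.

A = 1.91 × 2.35 = 4.49 m².
897 °C = 1170 K.
Stefan–Boltzmann: P = εσAT⁴ = 0.87 × 5.67×10⁻⁸ × 4.49 × (1170)⁴ = 0.87 × 5.67×10⁻⁸ × 4.49 × 1.87×10^12.
P = 4.15×10^5 W.

P ≈ 4.15×10^5 W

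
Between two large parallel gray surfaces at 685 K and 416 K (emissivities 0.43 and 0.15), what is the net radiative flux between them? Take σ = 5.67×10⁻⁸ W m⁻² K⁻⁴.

q ≈ 1350 W/m²

For two large parallel gray plates, q = σ(T₁⁴ − T₂⁴) / (1/ε₁ + 1/ε₂ − 1).
1/ε₁ + 1/ε₂ − 1 = 1/0.43 + 1/0.15 − 1 = 7.992.
T₁⁴ − T₂⁴ = 2.20×10^11 − 2.99×10^10 = 1.90×10^11 K⁴.
q = 5.67×10⁻⁸ × 1.90×10^11 / 7.992 = 1350 W/m².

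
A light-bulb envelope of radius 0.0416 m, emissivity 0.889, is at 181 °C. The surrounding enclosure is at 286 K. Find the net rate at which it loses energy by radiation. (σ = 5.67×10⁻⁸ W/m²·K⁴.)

Q ≈ 39.2 W

A = 4πr² = 4π × (0.0416)² = 0.0217 m².
Convert: 181 °C = 454 K.
Q = εσA(T⁴ − T_s⁴). T⁴ − T_s⁴ = (454)⁴ − (286)⁴ = 4.25×10^10 − 6.69×10^9 = 3.58×10^10 K⁴.
Q = 0.889 × 5.67×10⁻⁸ × 0.0217 × 3.58×10^10 = 39.2 W.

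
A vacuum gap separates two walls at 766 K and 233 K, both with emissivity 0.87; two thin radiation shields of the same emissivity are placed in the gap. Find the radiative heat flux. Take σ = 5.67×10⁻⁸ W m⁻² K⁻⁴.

q ≈ 4970 W/m²

Each of the 3 gaps contributes resistance (2/ε − 1) = 2/0.87 − 1 = 1.299; total = 3.897.
q = σ(T₁⁴ − T₂⁴) / 3.897 = 5.67×10⁻⁸ × 3.41×10^11 / 3.897 = 4970 W/m².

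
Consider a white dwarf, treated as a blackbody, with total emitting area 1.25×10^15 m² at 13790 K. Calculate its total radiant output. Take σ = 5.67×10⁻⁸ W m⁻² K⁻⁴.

P = σAT⁴ = 5.67×10⁻⁸ × 1.25×10^15 × (13790)⁴ = 5.67×10⁻⁸ × 1.25×10^15 × 3.62×10^16.
P = 2.56×10^24 W.

P ≈ 2.56×10^24 W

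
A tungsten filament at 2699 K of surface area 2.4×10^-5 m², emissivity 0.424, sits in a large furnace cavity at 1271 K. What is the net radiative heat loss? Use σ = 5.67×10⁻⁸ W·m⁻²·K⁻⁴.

Q = εσA(T⁴ − T_s⁴). T⁴ − T_s⁴ = (2699)⁴ − (1271)⁴ = 5.31×10^13 − 2.61×10^12 = 5.05×10^13 K⁴.
Q = 0.424 × 5.67×10⁻⁸ × 2.40×10^-5 × 5.05×10^13 = 29.1 W.

Q ≈ 29.1 W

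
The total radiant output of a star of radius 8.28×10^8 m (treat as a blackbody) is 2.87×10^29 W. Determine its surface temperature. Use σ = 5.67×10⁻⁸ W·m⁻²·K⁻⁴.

A = 4πr² = 4π × (8.28×10^8)² = 8.62×10^18 m².
From P = σAT⁴, T = (P / σA)^(1/4) = (2.87×10^29 / (5.67×10⁻⁸ × 8.62×10^18))^(1/4).
T = (5.88×10^17)^(1/4) = 27700 K.

T ≈ 27700 K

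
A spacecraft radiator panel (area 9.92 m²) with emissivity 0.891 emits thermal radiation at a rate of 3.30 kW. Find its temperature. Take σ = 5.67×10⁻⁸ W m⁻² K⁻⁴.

T ≈ 285 K

From P = εσAT⁴, T = (P / εσA)^(1/4) = (3300 / (0.891 × 5.67×10⁻⁸ × 9.92))^(1/4).
T = (6.58×10^9)^(1/4) = 285 K.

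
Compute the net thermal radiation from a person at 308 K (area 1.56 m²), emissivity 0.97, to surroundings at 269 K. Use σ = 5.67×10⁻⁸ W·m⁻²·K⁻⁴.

Q ≈ 323 W

Q = εσA(T⁴ − T_s⁴). T⁴ − T_s⁴ = (308)⁴ − (269)⁴ = 9.00×10^9 − 5.24×10^9 = 3.76×10^9 K⁴.
Q = 0.97 × 5.67×10⁻⁸ × 1.56 × 3.76×10^9 = 323 W.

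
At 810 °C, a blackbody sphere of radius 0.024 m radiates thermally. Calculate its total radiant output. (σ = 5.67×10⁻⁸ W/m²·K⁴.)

P ≈ 565 W

A = 4πr² = 4π × (0.024)² = 7.24×10^-3 m².
810 °C = 1083 K.
P = σAT⁴ = 5.67×10⁻⁸ × 7.24×10^-3 × (1083)⁴ = 5.67×10⁻⁸ × 7.24×10^-3 × 1.38×10^12.
P = 565 W.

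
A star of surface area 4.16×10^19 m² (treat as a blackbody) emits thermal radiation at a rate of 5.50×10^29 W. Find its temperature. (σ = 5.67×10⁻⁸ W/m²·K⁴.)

From P = σAT⁴, T = (P / σA)^(1/4) = (5.50×10^29 / (5.67×10⁻⁸ × 4.16×10^19))^(1/4).
T = (2.33×10^17)^(1/4) = 22000 K.

T ≈ 22000 K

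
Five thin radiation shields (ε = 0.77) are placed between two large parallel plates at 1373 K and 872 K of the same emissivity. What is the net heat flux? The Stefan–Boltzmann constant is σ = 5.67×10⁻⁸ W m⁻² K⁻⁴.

Each of the 6 gaps contributes resistance (2/ε − 1) = 2/0.77 − 1 = 1.597; total = 9.584.
q = σ(T₁⁴ − T₂⁴) / 9.584 = 5.67×10⁻⁸ × 2.98×10^12 / 9.584 = 17600 W/m².

q ≈ 17600 W/m²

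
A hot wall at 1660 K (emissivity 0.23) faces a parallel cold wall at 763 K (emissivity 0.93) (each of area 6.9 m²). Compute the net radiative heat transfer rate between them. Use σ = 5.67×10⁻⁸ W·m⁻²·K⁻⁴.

Q ≈ 6.42×10^5 W

For two large parallel gray plates, q = σ(T₁⁴ − T₂⁴) / (1/ε₁ + 1/ε₂ − 1).
1/ε₁ + 1/ε₂ − 1 = 1/0.23 + 1/0.93 − 1 = 4.423.
T₁⁴ − T₂⁴ = 7.59×10^12 − 3.39×10^11 = 7.25×10^12 K⁴.
q = 5.67×10⁻⁸ × 7.25×10^12 / 4.423 = 93000 W/m².
Q = q·A = 93000 × 6.9 = 6.42×10^5 W.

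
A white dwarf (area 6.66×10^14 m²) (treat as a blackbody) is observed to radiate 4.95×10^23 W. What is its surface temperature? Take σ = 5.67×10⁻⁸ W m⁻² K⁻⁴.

From P = σAT⁴, T = (P / σA)^(1/4) = (4.95×10^23 / (5.67×10⁻⁸ × 6.66×10^14))^(1/4).
T = (1.31×10^16)^(1/4) = 10700 K.

T ≈ 10700 K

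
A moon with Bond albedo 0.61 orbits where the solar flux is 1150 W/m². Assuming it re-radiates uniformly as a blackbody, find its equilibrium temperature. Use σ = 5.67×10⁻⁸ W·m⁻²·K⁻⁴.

Power absorbed = (1−a)S·πR²; power emitted = 4πR²σT⁴. Equating and cancelling πR²:
T = ((1−a)S / 4σ)^(1/4) = (448 / (4 × 5.67×10⁻⁸))^(1/4) = (1.98×10^9)^(1/4).
T = 211 K.

T ≈ 211 K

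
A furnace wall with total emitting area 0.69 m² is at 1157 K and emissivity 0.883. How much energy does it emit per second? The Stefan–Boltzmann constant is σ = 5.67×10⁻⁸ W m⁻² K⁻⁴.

Stefan–Boltzmann: P = εσAT⁴ = 0.883 × 5.67×10⁻⁸ × 0.690 × (1157)⁴ = 0.883 × 5.67×10⁻⁸ × 0.690 × 1.79×10^12.
P = 61900 W.

P ≈ 61900 W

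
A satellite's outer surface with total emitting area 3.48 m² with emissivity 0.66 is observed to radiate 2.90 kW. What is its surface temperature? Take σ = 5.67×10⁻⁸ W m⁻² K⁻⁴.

From P = εσAT⁴, T = (P / εσA)^(1/4) = (2900 / (0.66 × 5.67×10⁻⁸ × 3.48))^(1/4).
T = (2.23×10^10)^(1/4) = 386 K.

T ≈ 386 K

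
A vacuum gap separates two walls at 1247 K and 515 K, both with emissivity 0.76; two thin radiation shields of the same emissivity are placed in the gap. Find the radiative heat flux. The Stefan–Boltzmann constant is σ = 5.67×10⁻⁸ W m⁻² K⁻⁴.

q ≈ 27200 W/m²

Each of the 3 gaps contributes resistance (2/ε − 1) = 2/0.76 − 1 = 1.632; total = 4.895.
q = σ(T₁⁴ − T₂⁴) / 4.895 = 5.67×10⁻⁸ × 2.35×10^12 / 4.895 = 27200 W/m².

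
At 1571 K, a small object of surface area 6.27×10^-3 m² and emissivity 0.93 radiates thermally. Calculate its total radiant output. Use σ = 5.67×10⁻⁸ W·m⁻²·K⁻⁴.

P ≈ 2010 W

Stefan–Boltzmann: P = εσAT⁴ = 0.93 × 5.67×10⁻⁸ × 6.27×10^-3 × (1571)⁴ = 0.93 × 5.67×10⁻⁸ × 6.27×10^-3 × 6.09×10^12.
P = 2010 W.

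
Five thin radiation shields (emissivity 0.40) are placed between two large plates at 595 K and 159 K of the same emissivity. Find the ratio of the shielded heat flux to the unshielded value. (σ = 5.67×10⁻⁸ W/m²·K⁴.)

With N identical shields there are N+1 = 6 gaps in series, each with the same radiative resistance, so the flux falls to 1/(N+1) of its unshielded value.

ratio ≈ 0.167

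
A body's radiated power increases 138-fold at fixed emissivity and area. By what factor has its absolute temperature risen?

P ∝ T⁴ ⇒ T ∝ P^(1/4), so T scales by (138)^(1/4) = 3.43.

factor ≈ 3.43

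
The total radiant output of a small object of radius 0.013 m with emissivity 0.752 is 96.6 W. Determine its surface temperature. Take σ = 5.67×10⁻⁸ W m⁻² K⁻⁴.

A = 4πr² = 4π × (0.013)² = 2.12×10^-3 m².
From P = εσAT⁴, T = (P / εσA)^(1/4) = (96.6 / (0.752 × 5.67×10⁻⁸ × 2.12×10^-3))^(1/4).
T = (1.07×10^12)^(1/4) = 1020 K.

T ≈ 1020 K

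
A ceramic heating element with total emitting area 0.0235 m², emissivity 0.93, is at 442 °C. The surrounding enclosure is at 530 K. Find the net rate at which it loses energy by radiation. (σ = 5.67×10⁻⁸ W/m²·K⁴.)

Q ≈ 226 W

Convert: 442 °C = 715 K.
Q = εσA(T⁴ − T_s⁴). T⁴ − T_s⁴ = (715)⁴ − (530)⁴ = 2.61×10^11 − 7.89×10^10 = 1.82×10^11 K⁴.
Q = 0.93 × 5.67×10⁻⁸ × 0.0235 × 1.82×10^11 = 226 W.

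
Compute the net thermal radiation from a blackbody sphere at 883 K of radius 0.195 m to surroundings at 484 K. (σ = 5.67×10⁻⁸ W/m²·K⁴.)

A = 4πr² = 4π × (0.195)² = 0.478 m².
Q = σA(T⁴ − T_s⁴). T⁴ − T_s⁴ = (883)⁴ − (484)⁴ = 6.08×10^11 − 5.49×10^10 = 5.53×10^11 K⁴.
Q = 5.67×10⁻⁸ × 0.478 × 5.53×10^11 = 15000 W.

Q ≈ 15000 W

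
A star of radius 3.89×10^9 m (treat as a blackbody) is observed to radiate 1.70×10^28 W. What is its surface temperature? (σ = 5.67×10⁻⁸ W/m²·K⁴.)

A = 4πr² = 4π × (3.89×10^9)² = 1.90×10^20 m².
From P = σAT⁴, T = (P / σA)^(1/4) = (1.70×10^28 / (5.67×10⁻⁸ × 1.90×10^20))^(1/4).
T = (1.58×10^15)^(1/4) = 6300 K.

T ≈ 6300 K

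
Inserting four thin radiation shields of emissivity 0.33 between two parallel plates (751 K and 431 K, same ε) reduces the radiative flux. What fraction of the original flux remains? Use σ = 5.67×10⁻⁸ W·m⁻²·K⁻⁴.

ratio ≈ 0.200

With N identical shields there are N+1 = 5 gaps in series, each with the same radiative resistance, so the flux falls to 1/(N+1) of its unshielded value.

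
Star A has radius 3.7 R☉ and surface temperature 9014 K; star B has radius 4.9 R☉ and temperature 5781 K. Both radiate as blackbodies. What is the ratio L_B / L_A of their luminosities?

L = 4πR²σT⁴ ∝ R²T⁴, so L_B/L_A = (4.9/3.7)² × (5781/9014)⁴ = 1.75 × 0.169 = 0.297.

L_B/L_A ≈ 0.297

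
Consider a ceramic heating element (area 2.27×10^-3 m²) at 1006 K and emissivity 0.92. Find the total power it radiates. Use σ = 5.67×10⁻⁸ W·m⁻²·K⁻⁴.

P = εσAT⁴ = 0.92 × 5.67×10⁻⁸ × 2.27×10^-3 × (1006)⁴ = 0.92 × 5.67×10⁻⁸ × 2.27×10^-3 × 1.02×10^12.
P = 121 W.

P ≈ 121 W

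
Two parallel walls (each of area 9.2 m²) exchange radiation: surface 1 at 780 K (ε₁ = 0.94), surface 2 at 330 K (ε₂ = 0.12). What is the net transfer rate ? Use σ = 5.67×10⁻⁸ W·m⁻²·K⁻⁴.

For two large parallel gray plates, q = σ(T₁⁴ − T₂⁴) / (1/ε₁ + 1/ε₂ − 1).
1/ε₁ + 1/ε₂ − 1 = 1/0.94 + 1/0.12 − 1 = 8.397.
T₁⁴ − T₂⁴ = 3.70×10^11 − 1.19×10^10 = 3.58×10^11 K⁴.
q = 5.67×10⁻⁸ × 3.58×10^11 / 8.397 = 2420 W/m².
Q = q·A = 2420 × 9.2 = 22300 W.

Q ≈ 22300 W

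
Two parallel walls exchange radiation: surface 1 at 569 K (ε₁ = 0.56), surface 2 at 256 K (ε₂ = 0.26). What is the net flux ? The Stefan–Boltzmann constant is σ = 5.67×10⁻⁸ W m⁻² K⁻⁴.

q ≈ 1230 W/m²

For two large parallel gray plates, q = σ(T₁⁴ − T₂⁴) / (1/ε₁ + 1/ε₂ − 1).
1/ε₁ + 1/ε₂ − 1 = 1/0.56 + 1/0.26 − 1 = 4.632.
T₁⁴ − T₂⁴ = 1.05×10^11 − 4.29×10^9 = 1.01×10^11 K⁴.
q = 5.67×10⁻⁸ × 1.01×10^11 / 4.632 = 1230 W/m².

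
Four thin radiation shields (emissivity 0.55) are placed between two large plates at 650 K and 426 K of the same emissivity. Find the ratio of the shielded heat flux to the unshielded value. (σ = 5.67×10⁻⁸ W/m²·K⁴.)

With N identical shields there are N+1 = 5 gaps in series, each with the same radiative resistance, so the flux falls to 1/(N+1) of its unshielded value.

ratio ≈ 0.200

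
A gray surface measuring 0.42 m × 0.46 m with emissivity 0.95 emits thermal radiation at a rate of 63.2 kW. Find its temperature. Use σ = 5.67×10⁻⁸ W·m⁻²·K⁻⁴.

A = 0.42 × 0.46 = 0.193 m².
From P = εσAT⁴, T = (P / εσA)^(1/4) = (63200 / (0.95 × 5.67×10⁻⁸ × 0.193))^(1/4).
T = (6.07×10^12)^(1/4) = 1570 K.

T ≈ 1570 K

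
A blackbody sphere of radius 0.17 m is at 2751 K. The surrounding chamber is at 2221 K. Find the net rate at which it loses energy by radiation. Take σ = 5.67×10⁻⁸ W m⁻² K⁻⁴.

Q ≈ 6.78×10^5 W

A = 4πr² = 4π × (0.17)² = 0.363 m².
Q = σA(T⁴ − T_s⁴). T⁴ − T_s⁴ = (2751)⁴ − (2221)⁴ = 5.73×10^13 − 2.43×10^13 = 3.29×10^13 K⁴.
Q = 5.67×10⁻⁸ × 0.363 × 3.29×10^13 = 6.78×10^5 W.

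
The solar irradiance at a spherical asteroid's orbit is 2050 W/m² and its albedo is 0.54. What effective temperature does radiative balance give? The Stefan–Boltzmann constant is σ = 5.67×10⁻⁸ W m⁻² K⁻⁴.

T ≈ 254 K

Power absorbed = (1−a)S·πR²; power emitted = 4πR²σT⁴. Equating and cancelling πR²:
T = ((1−a)S / 4σ)^(1/4) = (943 / (4 × 5.67×10⁻⁸))^(1/4) = (4.16×10^9)^(1/4).
T = 254 K.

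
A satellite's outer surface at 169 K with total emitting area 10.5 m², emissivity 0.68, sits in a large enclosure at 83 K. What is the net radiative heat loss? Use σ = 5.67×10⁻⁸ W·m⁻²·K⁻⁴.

Q = εσA(T⁴ − T_s⁴). T⁴ − T_s⁴ = (169)⁴ − (83)⁴ = 8.16×10^8 − 4.75×10^7 = 7.68×10^8 K⁴.
Q = 0.68 × 5.67×10⁻⁸ × 10.5 × 7.68×10^8 = 311 W.

Q ≈ 311 W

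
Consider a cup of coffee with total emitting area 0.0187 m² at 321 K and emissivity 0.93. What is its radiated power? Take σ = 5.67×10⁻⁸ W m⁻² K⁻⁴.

Stefan–Boltzmann: P = εσAT⁴ = 0.93 × 5.67×10⁻⁸ × 0.0187 × (321)⁴ = 0.93 × 5.67×10⁻⁸ × 0.0187 × 1.06×10^10.
P = 10.5 W.

P ≈ 10.5 W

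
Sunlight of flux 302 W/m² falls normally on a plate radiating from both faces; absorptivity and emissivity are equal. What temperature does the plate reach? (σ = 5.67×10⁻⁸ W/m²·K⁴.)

T ≈ 227 K

Absorbed flux αS = emitted flux 2εσT⁴ per unit area; with α = ε this gives T = (S/2σ)^(1/4).
T = (302 / (2 × 5.67×10⁻⁸))^(1/4) = (2.66×10^9)^(1/4).
T = 227 K.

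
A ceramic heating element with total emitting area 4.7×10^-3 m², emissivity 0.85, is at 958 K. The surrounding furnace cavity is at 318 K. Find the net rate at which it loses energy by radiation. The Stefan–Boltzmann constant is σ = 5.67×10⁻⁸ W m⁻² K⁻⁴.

Q ≈ 188 W

Q = εσA(T⁴ − T_s⁴). T⁴ − T_s⁴ = (958)⁴ − (318)⁴ = 8.42×10^11 − 1.02×10^10 = 8.32×10^11 K⁴.
Q = 0.85 × 5.67×10⁻⁸ × 4.70×10^-3 × 8.32×10^11 = 188 W.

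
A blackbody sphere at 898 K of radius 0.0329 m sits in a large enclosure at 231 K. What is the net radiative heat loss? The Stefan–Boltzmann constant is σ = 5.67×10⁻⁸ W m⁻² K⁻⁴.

Q ≈ 499 W

A = 4πr² = 4π × (0.0329)² = 0.0136 m².
Q = σA(T⁴ − T_s⁴). T⁴ − T_s⁴ = (898)⁴ − (231)⁴ = 6.50×10^11 − 2.85×10^9 = 6.47×10^11 K⁴.
Q = 5.67×10⁻⁸ × 0.0136 × 6.47×10^11 = 499 W.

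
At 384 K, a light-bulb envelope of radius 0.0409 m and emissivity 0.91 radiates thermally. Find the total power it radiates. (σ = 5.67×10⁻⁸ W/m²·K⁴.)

A = 4πr² = 4π × (0.0409)² = 0.0210 m².
P = εσAT⁴ = 0.91 × 5.67×10⁻⁸ × 0.0210 × (384)⁴ = 0.91 × 5.67×10⁻⁸ × 0.0210 × 2.17×10^10.
P = 23.6 W.

P ≈ 23.6 W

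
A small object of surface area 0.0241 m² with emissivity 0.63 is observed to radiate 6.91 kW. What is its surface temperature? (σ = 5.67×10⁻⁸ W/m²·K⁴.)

T ≈ 1680 K

From P = εσAT⁴, T = (P / εσA)^(1/4) = (6910 / (0.63 × 5.67×10⁻⁸ × 0.0241))^(1/4).
T = (8.03×10^12)^(1/4) = 1680 K.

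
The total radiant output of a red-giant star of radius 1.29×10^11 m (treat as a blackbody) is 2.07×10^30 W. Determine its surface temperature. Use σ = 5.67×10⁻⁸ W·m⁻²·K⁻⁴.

T ≈ 3630 K

A = 4πr² = 4π × (1.29×10^11)² = 2.09×10^23 m².
From P = σAT⁴, T = (P / σA)^(1/4) = (2.07×10^30 / (5.67×10⁻⁸ × 2.09×10^23))^(1/4).
T = (1.75×10^14)^(1/4) = 3630 K.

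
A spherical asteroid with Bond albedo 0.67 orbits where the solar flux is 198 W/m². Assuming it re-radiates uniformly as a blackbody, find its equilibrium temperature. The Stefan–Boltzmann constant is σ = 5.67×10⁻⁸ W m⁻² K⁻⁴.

T ≈ 130 K

Power absorbed = (1−a)S·πR²; power emitted = 4πR²σT⁴. Equating and cancelling πR²:
T = ((1−a)S / 4σ)^(1/4) = (65.3 / (4 × 5.67×10⁻⁸))^(1/4) = (2.88×10^8)^(1/4).
T = 130 K.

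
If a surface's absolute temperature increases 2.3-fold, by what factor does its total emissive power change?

P ∝ T⁴, so the power scales as (2.3)⁴ = 28.0.

factor ≈ 28.0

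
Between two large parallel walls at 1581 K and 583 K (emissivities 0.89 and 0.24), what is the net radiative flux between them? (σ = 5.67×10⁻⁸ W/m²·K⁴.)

For two large parallel gray plates, q = σ(T₁⁴ − T₂⁴) / (1/ε₁ + 1/ε₂ − 1).
1/ε₁ + 1/ε₂ − 1 = 1/0.89 + 1/0.24 − 1 = 4.290.
T₁⁴ − T₂⁴ = 6.25×10^12 − 1.16×10^11 = 6.13×10^12 K⁴.
q = 5.67×10⁻⁸ × 6.13×10^12 / 4.290 = 81000 W/m².

q ≈ 81000 W/m²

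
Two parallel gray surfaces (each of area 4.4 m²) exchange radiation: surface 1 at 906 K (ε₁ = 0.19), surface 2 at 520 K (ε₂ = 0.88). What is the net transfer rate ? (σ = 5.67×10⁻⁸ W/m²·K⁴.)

For two large parallel gray plates, q = σ(T₁⁴ − T₂⁴) / (1/ε₁ + 1/ε₂ − 1).
1/ε₁ + 1/ε₂ − 1 = 1/0.19 + 1/0.88 − 1 = 5.400.
T₁⁴ − T₂⁴ = 6.74×10^11 − 7.31×10^10 = 6.01×10^11 K⁴.
q = 5.67×10⁻⁸ × 6.01×10^11 / 5.400 = 6310 W/m².
Q = q·A = 6310 × 4.4 = 27800 W.

Q ≈ 27800 W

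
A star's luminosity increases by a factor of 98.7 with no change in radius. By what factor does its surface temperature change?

P ∝ T⁴ ⇒ T ∝ P^(1/4), so T scales by (98.7)^(1/4) = 3.15.

factor ≈ 3.15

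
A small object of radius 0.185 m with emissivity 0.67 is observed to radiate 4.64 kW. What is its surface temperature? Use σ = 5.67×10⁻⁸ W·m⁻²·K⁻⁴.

A = 4πr² = 4π × (0.185)² = 0.430 m².
From P = εσAT⁴, T = (P / εσA)^(1/4) = (4640 / (0.67 × 5.67×10⁻⁸ × 0.430))^(1/4).
T = (2.84×10^11)^(1/4) = 730 K.

T ≈ 730 K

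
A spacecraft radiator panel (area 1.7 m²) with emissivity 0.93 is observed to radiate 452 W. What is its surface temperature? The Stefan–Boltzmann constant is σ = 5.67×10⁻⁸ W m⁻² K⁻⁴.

From P = εσAT⁴, T = (P / εσA)^(1/4) = (452 / (0.93 × 5.67×10⁻⁸ × 1.70))^(1/4).
T = (5.04×10^9)^(1/4) = 266 K.

T ≈ 266 K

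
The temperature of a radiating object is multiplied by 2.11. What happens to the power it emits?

factor ≈ 19.8

P ∝ T⁴, so the power scales as (2.11)⁴ = 19.8.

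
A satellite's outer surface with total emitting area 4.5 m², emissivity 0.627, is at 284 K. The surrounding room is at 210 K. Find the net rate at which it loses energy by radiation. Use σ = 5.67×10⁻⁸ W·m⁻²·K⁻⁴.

Q ≈ 730 W

Q = εσA(T⁴ − T_s⁴). T⁴ − T_s⁴ = (284)⁴ − (210)⁴ = 6.51×10^9 − 1.94×10^9 = 4.56×10^9 K⁴.
Q = 0.627 × 5.67×10⁻⁸ × 4.50 × 4.56×10^9 = 730 W.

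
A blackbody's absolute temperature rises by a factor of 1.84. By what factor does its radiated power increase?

factor ≈ 11.5

P ∝ T⁴, so the power scales as (1.84)⁴ = 11.5.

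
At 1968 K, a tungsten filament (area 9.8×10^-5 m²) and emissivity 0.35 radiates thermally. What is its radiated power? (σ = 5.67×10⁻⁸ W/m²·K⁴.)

P ≈ 29.2 W

Stefan–Boltzmann: P = εσAT⁴ = 0.35 × 5.67×10⁻⁸ × 9.80×10^-5 × (1968)⁴ = 0.35 × 5.67×10⁻⁸ × 9.80×10^-5 × 1.50×10^13.
P = 29.2 W.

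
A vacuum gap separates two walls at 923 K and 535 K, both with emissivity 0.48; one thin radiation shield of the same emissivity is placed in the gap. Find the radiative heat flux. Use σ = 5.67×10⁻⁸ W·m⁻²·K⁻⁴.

Each of the 2 gaps contributes resistance (2/ε − 1) = 2/0.48 − 1 = 3.167; total = 6.333.
q = σ(T₁⁴ − T₂⁴) / 6.333 = 5.67×10⁻⁸ × 6.44×10^11 / 6.333 = 5760 W/m².

q ≈ 5760 W/m²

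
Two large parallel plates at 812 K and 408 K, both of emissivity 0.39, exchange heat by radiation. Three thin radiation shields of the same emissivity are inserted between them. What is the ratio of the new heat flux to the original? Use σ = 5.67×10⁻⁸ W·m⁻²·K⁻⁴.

With N identical shields there are N+1 = 4 gaps in series, each with the same radiative resistance, so the flux falls to 1/(N+1) of its unshielded value.

ratio ≈ 0.250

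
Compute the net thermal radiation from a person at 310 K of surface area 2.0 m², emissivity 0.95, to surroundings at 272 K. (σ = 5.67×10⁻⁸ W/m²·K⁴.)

Q = εσA(T⁴ − T_s⁴). T⁴ − T_s⁴ = (310)⁴ − (272)⁴ = 9.24×10^9 − 5.47×10^9 = 3.76×10^9 K⁴.
Q = 0.95 × 5.67×10⁻⁸ × 2.00 × 3.76×10^9 = 405 W.

Q ≈ 405 W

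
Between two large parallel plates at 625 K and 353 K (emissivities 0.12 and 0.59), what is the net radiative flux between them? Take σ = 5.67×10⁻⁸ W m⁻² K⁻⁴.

q ≈ 861 W/m²

For two large parallel gray plates, q = σ(T₁⁴ − T₂⁴) / (1/ε₁ + 1/ε₂ − 1).
1/ε₁ + 1/ε₂ − 1 = 1/0.12 + 1/0.59 − 1 = 9.028.
T₁⁴ − T₂⁴ = 1.53×10^11 − 1.55×10^10 = 1.37×10^11 K⁴.
q = 5.67×10⁻⁸ × 1.37×10^11 / 9.028 = 861 W/m².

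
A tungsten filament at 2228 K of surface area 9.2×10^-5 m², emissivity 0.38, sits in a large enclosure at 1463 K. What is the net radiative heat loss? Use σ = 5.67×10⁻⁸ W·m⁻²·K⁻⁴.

Q = εσA(T⁴ − T_s⁴). T⁴ − T_s⁴ = (2228)⁴ − (1463)⁴ = 2.46×10^13 − 4.58×10^12 = 2.01×10^13 K⁴.
Q = 0.38 × 5.67×10⁻⁸ × 9.20×10^-5 × 2.01×10^13 = 39.8 W.

Q ≈ 39.8 W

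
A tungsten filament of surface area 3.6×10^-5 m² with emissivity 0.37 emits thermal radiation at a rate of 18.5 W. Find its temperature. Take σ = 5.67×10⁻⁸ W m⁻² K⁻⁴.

T ≈ 2220 K

From P = εσAT⁴, T = (P / εσA)^(1/4) = (18.5 / (0.37 × 5.67×10⁻⁸ × 3.60×10^-5))^(1/4).
T = (2.45×10^13)^(1/4) = 2220 K.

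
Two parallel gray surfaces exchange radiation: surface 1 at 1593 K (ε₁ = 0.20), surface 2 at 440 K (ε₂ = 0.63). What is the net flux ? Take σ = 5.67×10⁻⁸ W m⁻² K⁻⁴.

For two large parallel gray plates, q = σ(T₁⁴ − T₂⁴) / (1/ε₁ + 1/ε₂ − 1).
1/ε₁ + 1/ε₂ − 1 = 1/0.20 + 1/0.63 − 1 = 5.587.
T₁⁴ − T₂⁴ = 6.44×10^12 − 3.75×10^10 = 6.40×10^12 K⁴.
q = 5.67×10⁻⁸ × 6.40×10^12 / 5.587 = 65000 W/m².

q ≈ 65000 W/m²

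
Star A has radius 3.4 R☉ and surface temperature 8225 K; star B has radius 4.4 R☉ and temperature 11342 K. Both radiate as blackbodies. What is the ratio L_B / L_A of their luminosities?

L_B/L_A ≈ 6.06

L = 4πR²σT⁴ ∝ R²T⁴, so L_B/L_A = (4.4/3.4)² × (11342/8225)⁴ = 1.67 × 3.62 = 6.06.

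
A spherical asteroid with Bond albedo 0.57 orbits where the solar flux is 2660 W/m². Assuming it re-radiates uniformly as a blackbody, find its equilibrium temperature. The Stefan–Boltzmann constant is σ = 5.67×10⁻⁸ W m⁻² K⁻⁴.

T ≈ 266 K

Power absorbed = (1−a)S·πR²; power emitted = 4πR²σT⁴. Equating and cancelling πR²:
T = ((1−a)S / 4σ)^(1/4) = (1140 / (4 × 5.67×10⁻⁸))^(1/4) = (5.04×10^9)^(1/4).
T = 266 K.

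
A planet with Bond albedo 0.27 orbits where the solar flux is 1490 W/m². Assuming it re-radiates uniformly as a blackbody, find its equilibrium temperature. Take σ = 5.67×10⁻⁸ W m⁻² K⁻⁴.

T ≈ 263 K

Power absorbed = (1−a)S·πR²; power emitted = 4πR²σT⁴. Equating and cancelling πR²:
T = ((1−a)S / 4σ)^(1/4) = (1090 / (4 × 5.67×10⁻⁸))^(1/4) = (4.80×10^9)^(1/4).
T = 263 K.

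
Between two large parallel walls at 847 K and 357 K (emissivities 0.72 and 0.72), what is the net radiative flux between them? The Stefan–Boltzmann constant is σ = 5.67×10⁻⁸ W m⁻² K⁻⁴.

q ≈ 15900 W/m²

For two large parallel gray plates, q = σ(T₁⁴ − T₂⁴) / (1/ε₁ + 1/ε₂ − 1).
1/ε₁ + 1/ε₂ − 1 = 1/0.72 + 1/0.72 − 1 = 1.778.
T₁⁴ − T₂⁴ = 5.15×10^11 − 1.62×10^10 = 4.98×10^11 K⁴.
q = 5.67×10⁻⁸ × 4.98×10^11 / 1.778 = 15900 W/m².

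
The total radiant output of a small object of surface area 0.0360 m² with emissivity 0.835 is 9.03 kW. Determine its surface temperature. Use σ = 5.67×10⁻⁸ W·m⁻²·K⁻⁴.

T ≈ 1520 K

From P = εσAT⁴, T = (P / εσA)^(1/4) = (9030 / (0.835 × 5.67×10⁻⁸ × 0.0360))^(1/4).
T = (5.30×10^12)^(1/4) = 1520 K.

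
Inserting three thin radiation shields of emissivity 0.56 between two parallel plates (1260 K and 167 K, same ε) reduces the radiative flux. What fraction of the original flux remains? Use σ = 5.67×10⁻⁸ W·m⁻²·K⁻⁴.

ratio ≈ 0.250

With N identical shields there are N+1 = 4 gaps in series, each with the same radiative resistance, so the flux falls to 1/(N+1) of its unshielded value.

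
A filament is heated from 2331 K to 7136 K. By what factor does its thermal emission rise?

ratio ≈ 87.8

P ∝ T⁴, so the ratio is (7136/2331)⁴ = (3.061)⁴ = 87.8.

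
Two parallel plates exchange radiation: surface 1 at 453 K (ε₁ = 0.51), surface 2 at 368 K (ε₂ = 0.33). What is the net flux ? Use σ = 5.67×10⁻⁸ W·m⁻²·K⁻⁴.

For two large parallel gray plates, q = σ(T₁⁴ − T₂⁴) / (1/ε₁ + 1/ε₂ − 1).
1/ε₁ + 1/ε₂ − 1 = 1/0.51 + 1/0.33 − 1 = 3.991.
T₁⁴ − T₂⁴ = 4.21×10^10 − 1.83×10^10 = 2.38×10^10 K⁴.
q = 5.67×10⁻⁸ × 2.38×10^10 / 3.991 = 338 W/m².

q ≈ 338 W/m²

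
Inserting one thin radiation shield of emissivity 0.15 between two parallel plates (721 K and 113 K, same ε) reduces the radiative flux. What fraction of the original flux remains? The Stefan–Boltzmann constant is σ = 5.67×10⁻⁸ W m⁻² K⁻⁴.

With N identical shields there are N+1 = 2 gaps in series, each with the same radiative resistance, so the flux falls to 1/(N+1) of its unshielded value.

ratio ≈ 0.500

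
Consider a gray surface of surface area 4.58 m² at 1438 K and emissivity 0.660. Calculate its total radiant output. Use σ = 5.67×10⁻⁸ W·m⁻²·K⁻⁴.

P ≈ 7.33×10^5 W

Stefan–Boltzmann: P = εσAT⁴ = 0.660 × 5.67×10⁻⁸ × 4.58 × (1438)⁴ = 0.660 × 5.67×10⁻⁸ × 4.58 × 4.28×10^12.
P = 7.33×10^5 W.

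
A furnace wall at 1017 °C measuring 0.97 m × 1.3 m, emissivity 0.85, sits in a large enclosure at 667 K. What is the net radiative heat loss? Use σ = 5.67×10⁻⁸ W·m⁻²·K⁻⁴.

Q ≈ 1.56×10^5 W

A = 0.97 × 1.3 = 1.26 m².
Convert: 1017 °C = 1290 K.
Q = εσA(T⁴ − T_s⁴). T⁴ − T_s⁴ = (1290)⁴ − (667)⁴ = 2.77×10^12 − 1.98×10^11 = 2.57×10^12 K⁴.
Q = 0.85 × 5.67×10⁻⁸ × 1.26 × 2.57×10^12 = 1.56×10^5 W.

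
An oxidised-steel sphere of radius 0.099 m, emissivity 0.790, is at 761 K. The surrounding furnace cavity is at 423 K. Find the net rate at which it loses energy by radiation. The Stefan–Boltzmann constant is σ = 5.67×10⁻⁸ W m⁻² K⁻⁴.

Q ≈ 1670 W

A = 4πr² = 4π × (0.099)² = 0.123 m².
Q = εσA(T⁴ − T_s⁴). T⁴ − T_s⁴ = (761)⁴ − (423)⁴ = 3.35×10^11 − 3.20×10^10 = 3.03×10^11 K⁴.
Q = 0.790 × 5.67×10⁻⁸ × 0.123 × 3.03×10^11 = 1670 W.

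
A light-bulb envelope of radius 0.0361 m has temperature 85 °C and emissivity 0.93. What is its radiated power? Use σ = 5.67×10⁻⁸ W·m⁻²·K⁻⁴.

A = 4πr² = 4π × (0.0361)² = 0.0164 m².
85 °C = 358 K.
P = εσAT⁴ = 0.93 × 5.67×10⁻⁸ × 0.0164 × (358)⁴ = 0.93 × 5.67×10⁻⁸ × 0.0164 × 1.64×10^10.
P = 14.2 W.

P ≈ 14.2 W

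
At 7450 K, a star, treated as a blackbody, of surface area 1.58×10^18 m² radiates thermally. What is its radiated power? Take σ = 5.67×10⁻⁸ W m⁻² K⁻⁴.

P = σAT⁴ = 5.67×10⁻⁸ × 1.58×10^18 × (7450)⁴ = 5.67×10⁻⁸ × 1.58×10^18 × 3.08×10^15.
P = 2.76×10^26 W.

P ≈ 2.76×10^26 W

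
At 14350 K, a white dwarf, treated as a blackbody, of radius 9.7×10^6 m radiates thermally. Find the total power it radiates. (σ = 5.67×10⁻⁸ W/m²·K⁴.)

A = 4πr² = 4π × (9.7×10^6)² = 1.18×10^15 m².
P = σAT⁴ = 5.67×10⁻⁸ × 1.18×10^15 × (14350)⁴ = 5.67×10⁻⁸ × 1.18×10^15 × 4.24×10^16.
P = 2.84×10^24 W.

P ≈ 2.84×10^24 W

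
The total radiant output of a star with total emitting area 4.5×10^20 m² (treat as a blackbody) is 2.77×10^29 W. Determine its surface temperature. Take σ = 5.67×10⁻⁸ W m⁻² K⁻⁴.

T ≈ 10200 K

From P = σAT⁴, T = (P / σA)^(1/4) = (2.77×10^29 / (5.67×10⁻⁸ × 4.50×10^20))^(1/4).
T = (1.09×10^16)^(1/4) = 10200 K.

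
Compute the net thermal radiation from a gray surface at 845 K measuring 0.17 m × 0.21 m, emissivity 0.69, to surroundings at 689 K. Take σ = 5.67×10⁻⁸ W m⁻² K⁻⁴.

Q ≈ 397 W

A = 0.17 × 0.21 = 0.0357 m².
Q = εσA(T⁴ − T_s⁴). T⁴ − T_s⁴ = (845)⁴ − (689)⁴ = 5.10×10^11 − 2.25×10^11 = 2.84×10^11 K⁴.
Q = 0.69 × 5.67×10⁻⁸ × 0.0357 × 2.84×10^11 = 397 W.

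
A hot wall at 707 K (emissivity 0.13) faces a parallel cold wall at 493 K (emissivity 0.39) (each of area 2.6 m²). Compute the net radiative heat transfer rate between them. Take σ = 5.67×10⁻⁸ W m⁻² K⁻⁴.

Q ≈ 3040 W

For two large parallel gray plates, q = σ(T₁⁴ − T₂⁴) / (1/ε₁ + 1/ε₂ − 1).
1/ε₁ + 1/ε₂ − 1 = 1/0.13 + 1/0.39 − 1 = 9.256.
T₁⁴ − T₂⁴ = 2.50×10^11 − 5.91×10^10 = 1.91×10^11 K⁴.
q = 5.67×10⁻⁸ × 1.91×10^11 / 9.256 = 1170 W/m².
Q = q·A = 1170 × 2.6 = 3040 W.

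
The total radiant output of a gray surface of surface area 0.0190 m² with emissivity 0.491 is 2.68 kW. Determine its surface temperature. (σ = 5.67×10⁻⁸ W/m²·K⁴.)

T ≈ 1500 K

From P = εσAT⁴, T = (P / εσA)^(1/4) = (2680 / (0.491 × 5.67×10⁻⁸ × 0.0190))^(1/4).
T = (5.07×10^12)^(1/4) = 1500 K.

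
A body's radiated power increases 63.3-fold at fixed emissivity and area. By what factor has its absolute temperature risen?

factor ≈ 2.82

P ∝ T⁴ ⇒ T ∝ P^(1/4), so T scales by (63.3)^(1/4) = 2.82.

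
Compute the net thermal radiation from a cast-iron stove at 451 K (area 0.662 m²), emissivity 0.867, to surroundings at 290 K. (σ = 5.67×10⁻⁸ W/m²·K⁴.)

Q ≈ 1120 W

Q = εσA(T⁴ − T_s⁴). T⁴ − T_s⁴ = (451)⁴ − (290)⁴ = 4.14×10^10 − 7.07×10^9 = 3.43×10^10 K⁴.
Q = 0.867 × 5.67×10⁻⁸ × 0.662 × 3.43×10^10 = 1120 W.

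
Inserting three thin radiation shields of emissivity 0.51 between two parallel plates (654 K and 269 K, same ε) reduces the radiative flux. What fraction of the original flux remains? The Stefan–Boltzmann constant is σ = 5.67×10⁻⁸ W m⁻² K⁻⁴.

ratio ≈ 0.250

With N identical shields there are N+1 = 4 gaps in series, each with the same radiative resistance, so the flux falls to 1/(N+1) of its unshielded value.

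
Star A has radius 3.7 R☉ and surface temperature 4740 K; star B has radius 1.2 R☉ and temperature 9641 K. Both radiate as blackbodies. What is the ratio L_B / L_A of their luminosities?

L = 4πR²σT⁴ ∝ R²T⁴, so L_B/L_A = (1.2/3.7)² × (9641/4740)⁴ = 0.105 × 17.1 = 1.80.

L_B/L_A ≈ 1.80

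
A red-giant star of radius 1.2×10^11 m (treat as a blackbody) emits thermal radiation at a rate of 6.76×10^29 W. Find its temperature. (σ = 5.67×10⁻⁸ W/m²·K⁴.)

A = 4πr² = 4π × (1.2×10^11)² = 1.81×10^23 m².
From P = σAT⁴, T = (P / σA)^(1/4) = (6.76×10^29 / (5.67×10⁻⁸ × 1.81×10^23))^(1/4).
T = (6.59×10^13)^(1/4) = 2850 K.

T ≈ 2850 K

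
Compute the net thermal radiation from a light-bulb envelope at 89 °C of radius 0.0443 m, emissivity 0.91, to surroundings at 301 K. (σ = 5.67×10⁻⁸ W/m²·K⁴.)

Q ≈ 11.4 W

A = 4πr² = 4π × (0.0443)² = 0.0247 m².
Convert: 89 °C = 362 K.
Q = εσA(T⁴ − T_s⁴). T⁴ − T_s⁴ = (362)⁴ − (301)⁴ = 1.72×10^10 − 8.21×10^9 = 8.96×10^9 K⁴.
Q = 0.91 × 5.67×10⁻⁸ × 0.0247 × 8.96×10^9 = 11.4 W.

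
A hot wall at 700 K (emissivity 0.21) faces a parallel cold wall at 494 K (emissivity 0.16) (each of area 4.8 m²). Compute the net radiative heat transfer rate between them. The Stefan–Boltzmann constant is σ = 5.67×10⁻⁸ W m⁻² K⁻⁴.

For two large parallel gray plates, q = σ(T₁⁴ − T₂⁴) / (1/ε₁ + 1/ε₂ − 1).
1/ε₁ + 1/ε₂ − 1 = 1/0.21 + 1/0.16 − 1 = 10.01.
T₁⁴ − T₂⁴ = 2.40×10^11 − 5.96×10^10 = 1.81×10^11 K⁴.
q = 5.67×10⁻⁸ × 1.81×10^11 / 10.01 = 1020 W/m².
Q = q·A = 1020 × 4.8 = 4910 W.

Q ≈ 4910 W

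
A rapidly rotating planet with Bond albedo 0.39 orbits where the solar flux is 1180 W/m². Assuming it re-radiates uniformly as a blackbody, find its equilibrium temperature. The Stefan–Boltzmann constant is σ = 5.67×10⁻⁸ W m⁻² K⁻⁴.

T ≈ 237 K

Power absorbed = (1−a)S·πR²; power emitted = 4πR²σT⁴. Equating and cancelling πR²:
T = ((1−a)S / 4σ)^(1/4) = (720 / (4 × 5.67×10⁻⁸))^(1/4) = (3.17×10^9)^(1/4).
T = 237 K.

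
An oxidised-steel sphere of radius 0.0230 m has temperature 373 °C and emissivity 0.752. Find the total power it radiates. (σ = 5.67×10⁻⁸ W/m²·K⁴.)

P ≈ 49.4 W

A = 4πr² = 4π × (0.0230)² = 6.65×10^-3 m².
373 °C = 646 K.
P = εσAT⁴ = 0.752 × 5.67×10⁻⁸ × 6.65×10^-3 × (646)⁴ = 0.752 × 5.67×10⁻⁸ × 6.65×10^-3 × 1.74×10^11.
P = 49.4 W.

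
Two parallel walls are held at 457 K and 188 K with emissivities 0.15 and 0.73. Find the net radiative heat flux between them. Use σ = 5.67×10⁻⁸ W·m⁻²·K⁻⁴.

For two large parallel gray plates, q = σ(T₁⁴ − T₂⁴) / (1/ε₁ + 1/ε₂ − 1).
1/ε₁ + 1/ε₂ − 1 = 1/0.15 + 1/0.73 − 1 = 7.037.
T₁⁴ − T₂⁴ = 4.36×10^10 − 1.25×10^9 = 4.24×10^10 K⁴.
q = 5.67×10⁻⁸ × 4.24×10^10 / 7.037 = 341 W/m².

q ≈ 341 W/m²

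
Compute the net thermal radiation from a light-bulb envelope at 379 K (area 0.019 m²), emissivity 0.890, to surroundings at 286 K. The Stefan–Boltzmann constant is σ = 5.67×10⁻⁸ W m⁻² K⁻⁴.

Q = εσA(T⁴ − T_s⁴). T⁴ − T_s⁴ = (379)⁴ − (286)⁴ = 2.06×10^10 − 6.69×10^9 = 1.39×10^10 K⁴.
Q = 0.890 × 5.67×10⁻⁸ × 0.0190 × 1.39×10^10 = 13.4 W.

Q ≈ 13.4 W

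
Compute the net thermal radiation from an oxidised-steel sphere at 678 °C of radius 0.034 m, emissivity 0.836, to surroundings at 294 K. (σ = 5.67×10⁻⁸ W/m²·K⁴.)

Q ≈ 558 W

A = 4πr² = 4π × (0.034)² = 0.0145 m².
Convert: 678 °C = 951 K.
Q = εσA(T⁴ − T_s⁴). T⁴ − T_s⁴ = (951)⁴ − (294)⁴ = 8.18×10^11 − 7.47×10^9 = 8.10×10^11 K⁴.
Q = 0.836 × 5.67×10⁻⁸ × 0.0145 × 8.10×10^11 = 558 W.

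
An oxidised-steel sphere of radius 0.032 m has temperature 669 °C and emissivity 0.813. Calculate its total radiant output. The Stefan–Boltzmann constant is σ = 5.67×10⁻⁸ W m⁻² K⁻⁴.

A = 4πr² = 4π × (0.032)² = 0.0129 m².
669 °C = 942 K.
Stefan–Boltzmann: P = εσAT⁴ = 0.813 × 5.67×10⁻⁸ × 0.0129 × (942)⁴ = 0.813 × 5.67×10⁻⁸ × 0.0129 × 7.87×10^11.
P = 467 W.

P ≈ 467 W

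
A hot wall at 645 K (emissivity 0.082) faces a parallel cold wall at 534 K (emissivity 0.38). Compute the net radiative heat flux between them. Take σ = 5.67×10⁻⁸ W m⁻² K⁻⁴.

For two large parallel gray plates, q = σ(T₁⁴ − T₂⁴) / (1/ε₁ + 1/ε₂ − 1).
1/ε₁ + 1/ε₂ − 1 = 1/0.082 + 1/0.38 − 1 = 13.83.
T₁⁴ − T₂⁴ = 1.73×10^11 − 8.13×10^10 = 9.18×10^10 K⁴.
q = 5.67×10⁻⁸ × 9.18×10^10 / 13.83 = 376 W/m².

q ≈ 376 W/m²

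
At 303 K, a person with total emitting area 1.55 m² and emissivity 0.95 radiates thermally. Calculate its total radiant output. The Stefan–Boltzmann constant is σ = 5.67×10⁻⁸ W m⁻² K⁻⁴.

P ≈ 704 W

Stefan–Boltzmann: P = εσAT⁴ = 0.95 × 5.67×10⁻⁸ × 1.55 × (303)⁴ = 0.95 × 5.67×10⁻⁸ × 1.55 × 8.43×10^9.
P = 704 W.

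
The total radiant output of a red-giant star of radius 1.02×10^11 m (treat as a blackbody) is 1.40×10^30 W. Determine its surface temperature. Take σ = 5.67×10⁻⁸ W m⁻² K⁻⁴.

T ≈ 3710 K

A = 4πr² = 4π × (1.02×10^11)² = 1.31×10^23 m².
From P = σAT⁴, T = (P / σA)^(1/4) = (1.40×10^30 / (5.67×10⁻⁸ × 1.31×10^23))^(1/4).
T = (1.89×10^14)^(1/4) = 3710 K.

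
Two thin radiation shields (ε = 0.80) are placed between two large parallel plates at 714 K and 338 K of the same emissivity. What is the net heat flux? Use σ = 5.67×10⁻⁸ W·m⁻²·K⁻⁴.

Each of the 3 gaps contributes resistance (2/ε − 1) = 2/0.80 − 1 = 1.500; total = 4.500.
q = σ(T₁⁴ − T₂⁴) / 4.500 = 5.67×10⁻⁸ × 2.47×10^11 / 4.500 = 3110 W/m².

q ≈ 3110 W/m²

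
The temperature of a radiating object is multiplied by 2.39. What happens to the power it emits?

P ∝ T⁴, so the power scales as (2.39)⁴ = 32.6.

factor ≈ 32.6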